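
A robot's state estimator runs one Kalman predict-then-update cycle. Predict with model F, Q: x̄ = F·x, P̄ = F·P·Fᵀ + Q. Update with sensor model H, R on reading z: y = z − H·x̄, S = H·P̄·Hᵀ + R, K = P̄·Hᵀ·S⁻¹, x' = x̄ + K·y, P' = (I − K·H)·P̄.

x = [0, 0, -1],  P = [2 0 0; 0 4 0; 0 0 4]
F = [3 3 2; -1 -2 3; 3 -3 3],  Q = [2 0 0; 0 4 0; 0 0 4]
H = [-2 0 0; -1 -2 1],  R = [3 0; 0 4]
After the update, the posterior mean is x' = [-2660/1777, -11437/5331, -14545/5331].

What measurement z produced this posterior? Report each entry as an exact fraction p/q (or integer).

z = [3, 3]

x̄ = F·x = [-2, -3, -3]
P̄ = F·P·Fᵀ + Q = [72 -6 6; -6 58 54; 6 54 94]
S = H·P̄·Hᵀ + R = [291 108; 108 150]
K = P̄·Hᵀ·S⁻¹ = [-876/1777 -9/1777; 436/1777 -2932/5331; 20/1777 -754/5331]
x' − x̄ = [894/1777, 4556/5331, 1448/5331] = K·y
y = (KᵀK)⁻¹·Kᵀ·(x' − x̄) = [-1, -2]
z = y + H·x̄ = [-1, -2] + [4, 5] = [3, 3]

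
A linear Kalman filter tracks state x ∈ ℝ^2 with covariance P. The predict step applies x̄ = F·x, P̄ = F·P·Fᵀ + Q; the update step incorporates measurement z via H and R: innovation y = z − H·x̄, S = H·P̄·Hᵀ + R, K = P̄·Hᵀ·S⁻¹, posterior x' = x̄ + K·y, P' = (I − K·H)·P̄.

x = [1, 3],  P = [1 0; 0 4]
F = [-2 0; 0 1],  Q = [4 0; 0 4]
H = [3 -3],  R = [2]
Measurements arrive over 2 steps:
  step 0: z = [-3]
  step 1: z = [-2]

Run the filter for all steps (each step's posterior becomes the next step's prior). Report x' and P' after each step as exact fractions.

step 0: x̄ = F·x = [-2, 3]
step 0: P̄ = F·P·Fᵀ + Q = [8 0; 0 8]
step 0: y = z − H·x̄ = [12]
step 0: S = H·P̄·Hᵀ + R = [146]
step 0: K = P̄·Hᵀ·S⁻¹ = [12/73; -12/73]
step 0: x' = x̄ + K·y = [-2/73, 75/73]
step 0: P' = (I − K·H)·P̄ = [296/73 288/73; 288/73 296/73]
step 1: x̄ = F·x = [4/73, 75/73]
step 1: P̄ = F·P·Fᵀ + Q = [1476/73 -576/73; -576/73 588/73]
step 1: y = z − H·x̄ = [67/73]
step 1: S = H·P̄·Hᵀ + R = [29090/73]
step 1: K = P̄·Hᵀ·S⁻¹ = [3078/14545; -1746/14545]
step 1: x' = x̄ + K·y = [3622/14545, 13341/14545]
step 1: P' = (I − K·H)·P̄ = [34524/14545 32472/14545; 32472/14545 33636/14545]

step 0: x' = [-2/73, 75/73], P' = [296/73 288/73; 288/73 296/73]
step 1: x' = [3622/14545, 13341/14545], P' = [34524/14545 32472/14545; 32472/14545 33636/14545]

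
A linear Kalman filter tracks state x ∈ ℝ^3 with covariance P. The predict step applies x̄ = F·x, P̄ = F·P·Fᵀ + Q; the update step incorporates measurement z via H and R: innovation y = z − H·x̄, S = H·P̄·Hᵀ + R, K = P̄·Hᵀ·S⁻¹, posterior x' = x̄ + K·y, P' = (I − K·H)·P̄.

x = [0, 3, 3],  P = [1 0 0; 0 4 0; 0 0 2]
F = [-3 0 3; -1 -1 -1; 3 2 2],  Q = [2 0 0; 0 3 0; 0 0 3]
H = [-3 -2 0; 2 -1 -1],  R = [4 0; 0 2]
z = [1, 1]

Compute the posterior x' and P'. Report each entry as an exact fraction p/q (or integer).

x̄ = F·x = [9, -6, 12]
P̄ = F·P·Fᵀ + Q = [29 -3 3; -3 10 -15; 3 -15 36]
y = z − H·x̄ = [16, -11]
S = H·P̄·Hᵀ + R = [269 -172; -172 134]
K = P̄·Hᵀ·S⁻¹ = [-439/3231 835/3231; -823/3231 -2161/6462; 13/359 -47/718]
x' = x̄ + K·y = [1430/359, -4593/718, 9549/718]
P' = (I − K·H)·P̄ = [9710/3231 -13687/3231 3493/359; -13687/3231 44353/6462 -10531/718; 3493/359 -10531/718 24597/718]

x' = [1430/359, -4593/718, 9549/718]
P' = [9710/3231 -13687/3231 3493/359; -13687/3231 44353/6462 -10531/718; 3493/359 -10531/718 24597/718]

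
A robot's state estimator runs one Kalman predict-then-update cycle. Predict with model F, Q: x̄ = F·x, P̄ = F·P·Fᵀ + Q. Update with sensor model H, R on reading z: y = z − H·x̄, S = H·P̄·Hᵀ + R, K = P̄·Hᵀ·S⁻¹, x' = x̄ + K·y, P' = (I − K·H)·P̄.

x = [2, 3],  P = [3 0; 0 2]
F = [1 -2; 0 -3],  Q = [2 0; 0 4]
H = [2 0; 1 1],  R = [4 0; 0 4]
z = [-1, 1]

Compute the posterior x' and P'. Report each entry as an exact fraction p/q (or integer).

x̄ = F·x = [-4, -9]
P̄ = F·P·Fᵀ + Q = [13 12; 12 22]
y = z − H·x̄ = [7, 14]
S = H·P̄·Hᵀ + R = [56 50; 50 63]
K = P̄·Hᵀ·S⁻¹ = [97/257 25/257; -47/257 176/257]
x' = x̄ + K·y = [1/257, -178/257]
P' = (I − K·H)·P̄ = [194/257 -94/257; -94/257 798/257]

x' = [1/257, -178/257]
P' = [194/257 -94/257; -94/257 798/257]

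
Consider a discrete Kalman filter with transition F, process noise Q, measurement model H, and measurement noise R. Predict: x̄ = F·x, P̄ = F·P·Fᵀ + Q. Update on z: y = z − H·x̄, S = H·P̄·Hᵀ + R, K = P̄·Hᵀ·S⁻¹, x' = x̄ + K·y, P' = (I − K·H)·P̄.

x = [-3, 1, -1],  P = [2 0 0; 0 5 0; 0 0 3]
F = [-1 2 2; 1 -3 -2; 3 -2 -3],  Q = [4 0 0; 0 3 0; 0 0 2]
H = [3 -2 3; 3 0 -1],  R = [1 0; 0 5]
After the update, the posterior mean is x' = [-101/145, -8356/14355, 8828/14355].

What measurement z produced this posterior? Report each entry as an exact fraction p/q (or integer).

z = [1, -3]

x̄ = F·x = [3, -4, -8]
P̄ = F·P·Fᵀ + Q = [38 -44 -44; -44 62 54; -44 54 67]
S = H·P̄·Hᵀ + R = [282 249; 249 678]
K = P̄·Hᵀ·S⁻¹ = [82/1305 274/1305; -5806/43065 -9682/43065; 7703/43065 -15469/43065]
x' − x̄ = [-536/145, 49064/14355, 123668/14355] = K·y
y = (KᵀK)⁻¹·Kᵀ·(x' − x̄) = [8, -20]
z = y + H·x̄ = [8, -20] + [-7, 17] = [1, -3]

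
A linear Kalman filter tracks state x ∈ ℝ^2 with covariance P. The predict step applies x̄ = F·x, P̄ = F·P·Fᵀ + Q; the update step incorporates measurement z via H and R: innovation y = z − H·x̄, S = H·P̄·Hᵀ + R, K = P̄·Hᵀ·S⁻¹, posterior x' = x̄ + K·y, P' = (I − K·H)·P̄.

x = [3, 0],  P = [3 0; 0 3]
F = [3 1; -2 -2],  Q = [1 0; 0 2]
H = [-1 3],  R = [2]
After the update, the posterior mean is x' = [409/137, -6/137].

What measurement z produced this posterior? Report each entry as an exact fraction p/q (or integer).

z = [-3]

x̄ = F·x = [9, -6]
P̄ = F·P·Fᵀ + Q = [31 -24; -24 26]
S = H·P̄·Hᵀ + R = [411]
K = P̄·Hᵀ·S⁻¹ = [-103/411; 34/137]
x' − x̄ = [-824/137, 816/137] = K·y
y = (KᵀK)⁻¹·Kᵀ·(x' − x̄) = [24]
z = y + H·x̄ = [24] + [-27] = [-3]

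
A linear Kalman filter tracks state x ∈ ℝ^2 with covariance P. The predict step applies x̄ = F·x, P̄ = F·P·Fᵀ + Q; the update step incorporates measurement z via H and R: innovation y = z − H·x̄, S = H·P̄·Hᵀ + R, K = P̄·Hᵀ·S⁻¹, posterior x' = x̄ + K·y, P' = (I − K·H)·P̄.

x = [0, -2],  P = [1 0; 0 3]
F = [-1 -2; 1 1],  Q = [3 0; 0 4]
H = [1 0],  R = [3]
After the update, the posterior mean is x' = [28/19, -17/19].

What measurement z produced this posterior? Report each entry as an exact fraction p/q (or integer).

x̄ = F·x = [4, -2]
P̄ = F·P·Fᵀ + Q = [16 -7; -7 8]
S = H·P̄·Hᵀ + R = [19]
K = P̄·Hᵀ·S⁻¹ = [16/19; -7/19]
x' − x̄ = [-48/19, 21/19] = K·y
y = (KᵀK)⁻¹·Kᵀ·(x' − x̄) = [-3]
z = y + H·x̄ = [-3] + [4] = [1]

z = [1]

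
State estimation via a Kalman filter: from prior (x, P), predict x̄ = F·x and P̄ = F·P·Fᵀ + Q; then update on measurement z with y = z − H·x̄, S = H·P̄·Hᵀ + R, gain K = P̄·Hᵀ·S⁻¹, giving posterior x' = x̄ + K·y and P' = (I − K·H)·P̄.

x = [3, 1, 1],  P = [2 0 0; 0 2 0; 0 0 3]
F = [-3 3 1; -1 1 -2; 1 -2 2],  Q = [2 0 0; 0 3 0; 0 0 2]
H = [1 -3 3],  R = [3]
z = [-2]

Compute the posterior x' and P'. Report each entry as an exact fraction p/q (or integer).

x̄ = F·x = [-5, -4, 3]
P̄ = F·P·Fᵀ + Q = [41 6 -12; 6 19 -18; -12 -18 24]
y = z − H·x̄ = [-18]
S = H·P̄·Hᵀ + R = [647]
K = P̄·Hᵀ·S⁻¹ = [-13/647; -105/647; 114/647]
x' = x̄ + K·y = [-3001/647, -698/647, -111/647]
P' = (I − K·H)·P̄ = [26358/647 2517/647 -6282/647; 2517/647 1268/647 324/647; -6282/647 324/647 2532/647]

x' = [-3001/647, -698/647, -111/647]
P' = [26358/647 2517/647 -6282/647; 2517/647 1268/647 324/647; -6282/647 324/647 2532/647]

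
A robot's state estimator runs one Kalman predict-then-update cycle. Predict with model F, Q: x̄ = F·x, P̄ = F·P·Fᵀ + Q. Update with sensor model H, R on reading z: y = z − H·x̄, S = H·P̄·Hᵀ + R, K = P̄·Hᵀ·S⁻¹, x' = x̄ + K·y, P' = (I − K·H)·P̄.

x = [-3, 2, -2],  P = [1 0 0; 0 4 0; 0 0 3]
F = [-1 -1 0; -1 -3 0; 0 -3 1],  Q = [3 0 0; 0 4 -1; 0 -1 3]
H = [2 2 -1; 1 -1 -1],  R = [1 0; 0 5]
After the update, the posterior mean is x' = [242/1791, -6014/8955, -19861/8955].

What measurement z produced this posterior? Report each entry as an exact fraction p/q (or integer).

x̄ = F·x = [1, -3, -8]
P̄ = F·P·Fᵀ + Q = [8 13 12; 13 41 35; 12 35 42]
S = H·P̄·Hᵀ + R = [155 -95; -95 116]
K = P̄·Hᵀ·S⁻¹ = [373/1791 43/1791; 2483/8955 -566/1791; -143/8955 -1027/1791]
x' − x̄ = [-1549/1791, 20851/8955, 51779/8955] = K·y
y = (KᵀK)⁻¹·Kᵀ·(x' − x̄) = [-3, -10]
z = y + H·x̄ = [-3, -10] + [4, 12] = [1, 2]

z = [1, 2]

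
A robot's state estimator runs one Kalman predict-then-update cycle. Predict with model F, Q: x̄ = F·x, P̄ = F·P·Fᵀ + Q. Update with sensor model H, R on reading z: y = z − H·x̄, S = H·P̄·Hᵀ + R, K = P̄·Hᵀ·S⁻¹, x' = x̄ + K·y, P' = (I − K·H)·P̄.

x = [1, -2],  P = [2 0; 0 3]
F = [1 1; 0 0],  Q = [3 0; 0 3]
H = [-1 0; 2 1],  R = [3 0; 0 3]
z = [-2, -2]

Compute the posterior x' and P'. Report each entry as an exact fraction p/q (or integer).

x̄ = F·x = [-1, 0]
P̄ = F·P·Fᵀ + Q = [8 0; 0 3]
y = z − H·x̄ = [-3, 0]
S = H·P̄·Hᵀ + R = [11 -16; -16 38]
K = P̄·Hᵀ·S⁻¹ = [-8/27 8/27; 8/27 11/54]
x' = x̄ + K·y = [-1/9, -8/9]
P' = (I − K·H)·P̄ = [8/9 -8/9; -8/9 43/18]

x' = [-1/9, -8/9]
P' = [8/9 -8/9; -8/9 43/18]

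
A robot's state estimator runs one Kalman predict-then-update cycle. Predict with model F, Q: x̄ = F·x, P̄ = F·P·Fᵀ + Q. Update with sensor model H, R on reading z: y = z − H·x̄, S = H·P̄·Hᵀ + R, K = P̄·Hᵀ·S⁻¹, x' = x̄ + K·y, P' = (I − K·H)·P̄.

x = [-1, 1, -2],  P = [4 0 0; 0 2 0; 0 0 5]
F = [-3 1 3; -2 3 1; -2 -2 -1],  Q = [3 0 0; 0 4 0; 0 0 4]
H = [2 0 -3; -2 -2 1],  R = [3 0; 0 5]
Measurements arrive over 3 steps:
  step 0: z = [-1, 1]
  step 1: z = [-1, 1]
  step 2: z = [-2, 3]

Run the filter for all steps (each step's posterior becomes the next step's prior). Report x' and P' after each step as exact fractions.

step 0: x' = [-506120/177511, 297291/177511, -269572/177511], P' = [2089650/177511 -1243869/177511 1403487/177511; -1243869/177511 961093/177511 -808507/177511; 1403487/177511 -808507/177511 1000855/177511]
step 1: x' = [18340082593/32952834001, -20792092873/32952834001, 23351017726/32952834001], P' = [106204532295/32952834001 -54696082974/32952834001 71565766227/32952834001; -54696082974/32952834001 69376457034/32952834001 -31589336080/32952834001; 71565766227/32952834001 -31589336080/32952834001 59034415569/32952834001]
step 2: x' = [6836355451342/47031156595937, -799903490662072/611405035747181, 450973273439511/611405035747181], P' = [150952416547395/47031156595937 -78409191401198/47031156595937 101534843053514/47031156595937; -78409191401198/47031156595937 3852672788275913/1834215107241543 -1773464409669983/1834215107241543; 101534843053514/47031156595937 -1773464409669983/1834215107241543 3262212720307571/1834215107241543]

step 0: x̄ = F·x = [-2, 3, 2]
step 0: P̄ = F·P·Fᵀ + Q = [86 45 5; 45 43 -1; 5 -1 33]
step 0: y = z − H·x̄ = [9, 1]
step 0: S = H·P̄·Hᵀ + R = [584 -589; -589 898]
step 0: K = P̄·Hᵀ·S⁻¹ = [-10387/177511 -57615/177511; -20739/177511 -48591/177511; -65197/177511 -37821/177511]
step 0: x' = x̄ + K·y = [-506120/177511, 297291/177511, -269572/177511]
step 0: P' = (I − K·H)·P̄ = [2089650/177511 -1243869/177511 1403487/177511; -1243869/177511 961093/177511 -808507/177511; 1403487/177511 -808507/177511 1000855/177511]
step 1: x̄ = F·x = [1006935/177511, 1634541/177511, 687230/177511]
step 1: P̄ = F·P·Fᵀ + Q = [6657577/177511 11389850/177511 4086761/177511; 11389850/177511 23180774/177511 8121460/177511; 4086761/177511 8121460/177511 6342839/177511]
step 1: y = z − H·x̄ = [-129691/177511, 4773233/177511]
step 1: S = H·P̄·Hᵀ + R = [35207260/177511 -9795377/177511; -9795377/177511 168869714/177511]
step 1: K = P̄·Hᵀ·S⁻¹ = [-762744697/32952834001 -6290226483/32952834001; -4874719236/32952834001 -12190016840/32952834001; -11323904751/32952834001 -4183688945/32952834001]
step 1: x' = x̄ + K·y = [18340082593/32952834001, -20792092873/32952834001, 23351017726/32952834001]
step 1: P' = (I − K·H)·P̄ = [106204532295/32952834001 -54696082974/32952834001 71565766227/32952834001; -54696082974/32952834001 69376457034/32952834001 -31589336080/32952834001; 71565766227/32952834001 -31589336080/32952834001 59034415569/32952834001]
step 2: x̄ = F·x = [-5759287474/32952834001, -75705426079/32952834001, -18446997166/32952834001]
step 2: P̄ = F·P·Fᵀ + Q = [505842179091/32952834001 664131467450/32952834001 109014754978/32952834001; 664131467450/32952834001 1420605908359/32952834001 216863817755/32952834001; 109014754978/32952834001 216863817755/32952834001 615506765685/32952834001]
step 2: y = z − H·x̄ = [-109728084552/32952834001, -45623927937/32952834001]
step 2: S = H·P̄·Hᵀ + R = [6353611049796/32952834001 -4353113936865/32952834001; -4353113936865/32952834001 12495600734158/32952834001]
step 2: K = P̄·Hᵀ·S⁻¹ = [-899898688584/47031156595937 -8710321447776/47031156595937; -265174566761165/1834215107241543 -224192870461891/611405035747181; -622306800916207/1834215107241543 -74038414568437/611405035747181]
step 2: x' = x̄ + K·y = [6836355451342/47031156595937, -799903490662072/611405035747181, 450973273439511/611405035747181]
step 2: P' = (I − K·H)·P̄ = [150952416547395/47031156595937 -78409191401198/47031156595937 101534843053514/47031156595937; -78409191401198/47031156595937 3852672788275913/1834215107241543 -1773464409669983/1834215107241543; 101534843053514/47031156595937 -1773464409669983/1834215107241543 3262212720307571/1834215107241543]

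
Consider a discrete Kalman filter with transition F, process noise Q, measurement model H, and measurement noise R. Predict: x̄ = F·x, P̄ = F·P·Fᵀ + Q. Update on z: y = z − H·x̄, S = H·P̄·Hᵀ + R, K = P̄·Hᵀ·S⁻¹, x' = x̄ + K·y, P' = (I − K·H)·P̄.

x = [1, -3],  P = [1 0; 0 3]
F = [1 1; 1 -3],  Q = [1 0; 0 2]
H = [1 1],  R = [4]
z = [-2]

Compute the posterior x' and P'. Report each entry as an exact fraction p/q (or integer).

x' = [-16/23, 10/23]
P' = [106/23 -118/23; -118/23 206/23]

x̄ = F·x = [-2, 10]
P̄ = F·P·Fᵀ + Q = [5 -8; -8 30]
y = z − H·x̄ = [-10]
S = H·P̄·Hᵀ + R = [23]
K = P̄·Hᵀ·S⁻¹ = [-3/23; 22/23]
x' = x̄ + K·y = [-16/23, 10/23]
P' = (I − K·H)·P̄ = [106/23 -118/23; -118/23 206/23]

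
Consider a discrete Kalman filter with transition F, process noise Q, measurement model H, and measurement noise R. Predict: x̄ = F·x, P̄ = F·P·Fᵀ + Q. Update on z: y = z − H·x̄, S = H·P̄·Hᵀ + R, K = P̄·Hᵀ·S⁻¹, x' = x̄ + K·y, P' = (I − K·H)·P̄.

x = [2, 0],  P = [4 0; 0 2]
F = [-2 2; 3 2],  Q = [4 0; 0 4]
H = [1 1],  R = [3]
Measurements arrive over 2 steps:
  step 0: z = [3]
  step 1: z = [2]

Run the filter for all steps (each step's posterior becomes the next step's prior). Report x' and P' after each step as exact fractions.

step 0: x̄ = F·x = [-4, 6]
step 0: P̄ = F·P·Fᵀ + Q = [28 -16; -16 48]
step 0: y = z − H·x̄ = [1]
step 0: S = H·P̄·Hᵀ + R = [47]
step 0: K = P̄·Hᵀ·S⁻¹ = [12/47; 32/47]
step 0: x' = x̄ + K·y = [-176/47, 314/47]
step 0: P' = (I − K·H)·P̄ = [1172/47 -1136/47; -1136/47 1232/47]
step 1: x̄ = F·x = [980/47, 100/47]
step 1: P̄ = F·P·Fᵀ + Q = [18892/47 -4376/47; -4376/47 2032/47]
step 1: y = z − H·x̄ = [-986/47]
step 1: S = H·P̄·Hᵀ + R = [12313/47]
step 1: K = P̄·Hᵀ·S⁻¹ = [14516/12313; -2344/12313]
step 1: x' = x̄ + K·y = [-47788/12313, 75372/12313]
step 1: P' = (I − K·H)·P̄ = [466020/12313 -422472/12313; -422472/12313 415440/12313]

step 0: x' = [-176/47, 314/47], P' = [1172/47 -1136/47; -1136/47 1232/47]
step 1: x' = [-47788/12313, 75372/12313], P' = [466020/12313 -422472/12313; -422472/12313 415440/12313]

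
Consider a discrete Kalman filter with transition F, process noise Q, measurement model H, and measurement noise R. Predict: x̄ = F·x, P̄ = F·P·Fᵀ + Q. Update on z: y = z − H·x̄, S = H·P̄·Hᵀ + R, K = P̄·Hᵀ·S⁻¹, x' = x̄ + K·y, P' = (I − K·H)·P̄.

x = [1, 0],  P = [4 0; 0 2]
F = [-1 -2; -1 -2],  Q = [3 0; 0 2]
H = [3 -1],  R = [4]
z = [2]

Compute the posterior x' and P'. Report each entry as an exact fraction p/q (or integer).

x' = [17/27, 7/81]
P' = [14/9 82/27; 82/27 650/81]

x̄ = F·x = [-1, -1]
P̄ = F·P·Fᵀ + Q = [15 12; 12 14]
y = z − H·x̄ = [4]
S = H·P̄·Hᵀ + R = [81]
K = P̄·Hᵀ·S⁻¹ = [11/27; 22/81]
x' = x̄ + K·y = [17/27, 7/81]
P' = (I − K·H)·P̄ = [14/9 82/27; 82/27 650/81]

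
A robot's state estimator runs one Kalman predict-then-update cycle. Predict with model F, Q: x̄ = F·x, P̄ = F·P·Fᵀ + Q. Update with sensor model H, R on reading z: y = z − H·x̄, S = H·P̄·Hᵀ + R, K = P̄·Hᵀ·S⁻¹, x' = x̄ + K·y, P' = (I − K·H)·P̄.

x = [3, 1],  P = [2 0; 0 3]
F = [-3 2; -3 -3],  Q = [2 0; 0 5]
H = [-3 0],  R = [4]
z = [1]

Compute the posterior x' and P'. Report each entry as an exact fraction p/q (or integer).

x̄ = F·x = [-7, -12]
P̄ = F·P·Fᵀ + Q = [32 0; 0 50]
y = z − H·x̄ = [-20]
S = H·P̄·Hᵀ + R = [292]
K = P̄·Hᵀ·S⁻¹ = [-24/73; 0]
x' = x̄ + K·y = [-31/73, -12]
P' = (I − K·H)·P̄ = [32/73 0; 0 50]

x' = [-31/73, -12]
P' = [32/73 0; 0 50]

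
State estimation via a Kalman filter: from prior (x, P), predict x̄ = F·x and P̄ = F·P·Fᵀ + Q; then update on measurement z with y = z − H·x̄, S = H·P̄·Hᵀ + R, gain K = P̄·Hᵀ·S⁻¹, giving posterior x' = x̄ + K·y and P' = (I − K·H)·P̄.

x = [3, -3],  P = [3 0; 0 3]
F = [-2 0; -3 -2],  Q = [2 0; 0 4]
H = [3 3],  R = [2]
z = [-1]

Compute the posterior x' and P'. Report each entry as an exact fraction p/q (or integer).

x' = [-2538/839, 2241/839]
P' = [2530/839 -2466/839; -2466/839 2588/839]

x̄ = F·x = [-6, -3]
P̄ = F·P·Fᵀ + Q = [14 18; 18 43]
y = z − H·x̄ = [26]
S = H·P̄·Hᵀ + R = [839]
K = P̄·Hᵀ·S⁻¹ = [96/839; 183/839]
x' = x̄ + K·y = [-2538/839, 2241/839]
P' = (I − K·H)·P̄ = [2530/839 -2466/839; -2466/839 2588/839]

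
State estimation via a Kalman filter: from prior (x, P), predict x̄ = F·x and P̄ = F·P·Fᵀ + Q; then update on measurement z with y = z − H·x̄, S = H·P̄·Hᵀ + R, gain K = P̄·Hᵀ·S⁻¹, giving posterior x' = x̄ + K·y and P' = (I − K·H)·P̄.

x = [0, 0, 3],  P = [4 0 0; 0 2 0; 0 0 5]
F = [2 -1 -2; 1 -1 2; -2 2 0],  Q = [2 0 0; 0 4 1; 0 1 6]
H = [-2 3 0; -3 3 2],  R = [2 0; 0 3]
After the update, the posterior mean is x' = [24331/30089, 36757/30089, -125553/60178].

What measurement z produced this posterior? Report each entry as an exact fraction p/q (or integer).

z = [2, -3]

x̄ = F·x = [-6, 6, 0]
P̄ = F·P·Fᵀ + Q = [40 -10 -20; -10 30 -11; -20 -11 30]
S = H·P̄·Hᵀ + R = [552 674; 674 1041]
K = P̄·Hᵀ·S⁻¹ = [6775/60178 -7685/30089; 24229/60178 -5011/30089; -51351/120356 21653/60178]
x' − x̄ = [204865/30089, -143777/30089, -125553/60178] = K·y
y = (KᵀK)⁻¹·Kᵀ·(x' − x̄) = [-28, -39]
z = y + H·x̄ = [-28, -39] + [30, 36] = [2, -3]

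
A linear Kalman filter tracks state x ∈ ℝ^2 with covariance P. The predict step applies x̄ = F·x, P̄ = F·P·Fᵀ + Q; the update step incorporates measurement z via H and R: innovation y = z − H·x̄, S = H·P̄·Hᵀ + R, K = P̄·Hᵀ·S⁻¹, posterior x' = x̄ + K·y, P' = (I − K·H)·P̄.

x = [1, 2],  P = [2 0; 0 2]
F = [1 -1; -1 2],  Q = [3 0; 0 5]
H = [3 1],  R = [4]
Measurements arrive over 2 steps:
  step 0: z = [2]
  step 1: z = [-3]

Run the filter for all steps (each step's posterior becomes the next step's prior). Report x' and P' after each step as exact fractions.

step 0: x' = [-8/23, 66/23], P' = [97/46 -231/46; -231/46 681/46]
step 1: x' = [-10620/3649, 20809/3649], P' = [23913/3649 -63811/3649; -63811/3649 181509/3649]

step 0: x̄ = F·x = [-1, 3]
step 0: P̄ = F·P·Fᵀ + Q = [7 -6; -6 15]
step 0: y = z − H·x̄ = [2]
step 0: S = H·P̄·Hᵀ + R = [46]
step 0: K = P̄·Hᵀ·S⁻¹ = [15/46; -3/46]
step 0: x' = x̄ + K·y = [-8/23, 66/23]
step 0: P' = (I − K·H)·P̄ = [97/46 -231/46; -231/46 681/46]
step 1: x̄ = F·x = [-74/23, 140/23]
step 1: P̄ = F·P·Fᵀ + Q = [689/23 -1076/23; -1076/23 3975/46]
step 1: y = z − H·x̄ = [13/23]
step 1: S = H·P̄·Hᵀ + R = [3649/46]
step 1: K = P̄·Hᵀ·S⁻¹ = [1982/3649; -2481/3649]
step 1: x' = x̄ + K·y = [-10620/3649, 20809/3649]
step 1: P' = (I − K·H)·P̄ = [23913/3649 -63811/3649; -63811/3649 181509/3649]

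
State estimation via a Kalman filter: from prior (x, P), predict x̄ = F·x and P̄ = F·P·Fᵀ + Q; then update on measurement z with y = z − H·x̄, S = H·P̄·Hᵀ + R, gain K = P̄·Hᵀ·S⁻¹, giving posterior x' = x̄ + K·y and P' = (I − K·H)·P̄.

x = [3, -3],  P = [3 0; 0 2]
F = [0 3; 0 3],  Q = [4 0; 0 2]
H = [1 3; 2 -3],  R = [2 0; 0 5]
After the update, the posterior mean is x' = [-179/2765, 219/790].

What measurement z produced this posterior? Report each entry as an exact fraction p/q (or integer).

x̄ = F·x = [-9, -9]
P̄ = F·P·Fᵀ + Q = [22 18; 18 20]
S = H·P̄·Hᵀ + R = [312 -82; -82 57]
K = P̄·Hᵀ·S⁻¹ = [878/2765 778/2765; 177/790 -39/395]
x' − x̄ = [24706/2765, 7329/790] = K·y
y = (KᵀK)⁻¹·Kᵀ·(x' − x̄) = [37, -10]
z = y + H·x̄ = [37, -10] + [-36, 9] = [1, -1]

z = [1, -1]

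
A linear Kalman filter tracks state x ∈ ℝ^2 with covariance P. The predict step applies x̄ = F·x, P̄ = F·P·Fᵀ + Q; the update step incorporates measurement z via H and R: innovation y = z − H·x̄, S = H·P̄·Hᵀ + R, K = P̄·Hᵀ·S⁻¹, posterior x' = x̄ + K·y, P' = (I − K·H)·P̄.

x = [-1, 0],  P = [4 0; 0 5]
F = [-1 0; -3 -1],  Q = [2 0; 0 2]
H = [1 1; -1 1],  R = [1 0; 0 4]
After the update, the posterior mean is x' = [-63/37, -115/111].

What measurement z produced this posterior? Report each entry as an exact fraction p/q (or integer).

z = [-3, 2]

x̄ = F·x = [1, 3]
P̄ = F·P·Fᵀ + Q = [6 12; 12 43]
S = H·P̄·Hᵀ + R = [74 37; 37 29]
K = P̄·Hᵀ·S⁻¹ = [100/259 -2/7; 64/111 1/3]
x' − x̄ = [-100/37, -448/111] = K·y
y = (KᵀK)⁻¹·Kᵀ·(x' − x̄) = [-7, 0]
z = y + H·x̄ = [-7, 0] + [4, 2] = [-3, 2]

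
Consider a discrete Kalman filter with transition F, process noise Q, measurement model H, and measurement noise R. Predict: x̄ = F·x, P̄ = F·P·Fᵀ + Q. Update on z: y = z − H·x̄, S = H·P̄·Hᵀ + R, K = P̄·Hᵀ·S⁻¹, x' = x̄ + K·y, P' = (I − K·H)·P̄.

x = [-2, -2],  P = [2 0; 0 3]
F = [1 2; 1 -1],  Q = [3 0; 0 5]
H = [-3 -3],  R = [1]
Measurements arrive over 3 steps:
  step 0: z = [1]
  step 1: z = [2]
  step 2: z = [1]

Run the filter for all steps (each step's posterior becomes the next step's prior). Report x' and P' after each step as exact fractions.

step 0: x̄ = F·x = [-6, 0]
step 0: P̄ = F·P·Fᵀ + Q = [17 -4; -4 10]
step 0: y = z − H·x̄ = [-17]
step 0: S = H·P̄·Hᵀ + R = [172]
step 0: K = P̄·Hᵀ·S⁻¹ = [-39/172; -9/86]
step 0: x' = x̄ + K·y = [-369/172, 153/86]
step 0: P' = (I − K·H)·P̄ = [1403/172 -695/86; -695/86 349/43]
step 1: x̄ = F·x = [243/172, -675/172]
step 1: P̄ = F·P·Fᵀ + Q = [1943/172 -2779/172; -2779/172 6439/172]
step 1: y = z − H·x̄ = [-238/43]
step 1: S = H·P̄·Hᵀ + R = [6397/43]
step 1: K = P̄·Hᵀ·S⁻¹ = [627/6397; -2745/6397]
step 1: x' = x̄ + K·y = [22269/25588, -39645/25588]
step 1: P' = (I − K·H)·P̄ = [252485/25588 -253321/25588; -253321/25588 256981/25588]
step 2: x̄ = F·x = [-57021/25588, 30957/12794]
step 2: P̄ = F·P·Fᵀ + Q = [343889/25588 -257399/12794; -257399/12794 286012/6397]
step 2: y = z − H·x̄ = [40267/25588]
step 2: S = H·P̄·Hᵀ + R = [4150657/25588]
step 2: K = P̄·Hᵀ·S⁻¹ = [512727/4150657; -1887750/4150657]
step 2: x' = x̄ + K·y = [-8442576/4150657, 7072446/4150657]
step 2: P' = (I − K·H)·P̄ = [45508688/4150657 -45679597/4150657; -45679597/4150657 46308847/4150657]

step 0: x' = [-369/172, 153/86], P' = [1403/172 -695/86; -695/86 349/43]
step 1: x' = [22269/25588, -39645/25588], P' = [252485/25588 -253321/25588; -253321/25588 256981/25588]
step 2: x' = [-8442576/4150657, 7072446/4150657], P' = [45508688/4150657 -45679597/4150657; -45679597/4150657 46308847/4150657]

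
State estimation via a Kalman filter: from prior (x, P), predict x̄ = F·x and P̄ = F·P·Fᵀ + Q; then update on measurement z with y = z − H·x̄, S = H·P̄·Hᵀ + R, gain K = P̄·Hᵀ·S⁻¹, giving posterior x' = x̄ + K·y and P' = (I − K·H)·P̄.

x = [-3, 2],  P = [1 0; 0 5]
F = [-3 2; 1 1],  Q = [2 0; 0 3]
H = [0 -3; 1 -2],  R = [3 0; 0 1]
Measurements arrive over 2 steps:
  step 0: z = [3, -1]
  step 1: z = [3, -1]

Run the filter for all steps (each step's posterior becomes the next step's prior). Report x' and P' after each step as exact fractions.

step 0: x̄ = F·x = [13, -1]
step 0: P̄ = F·P·Fᵀ + Q = [31 7; 7 9]
step 0: y = z − H·x̄ = [0, -16]
step 0: S = H·P̄·Hᵀ + R = [84 33; 33 40]
step 0: K = P̄·Hᵀ·S⁻¹ = [-467/757 707/757; -239/757 -11/757]
step 0: x' = x̄ + K·y = [-1471/757, -581/757]
step 0: P' = (I − K·H)·P̄ = [1641/757 467/757; 467/757 239/757]
step 1: x̄ = F·x = [3251/757, -2052/757]
step 1: P̄ = F·P·Fᵀ + Q = [11635/757 -4912/757; -4912/757 5085/757]
step 1: y = z − H·x̄ = [-3885/757, -8112/757]
step 1: S = H·P̄·Hᵀ + R = [48036/757 45246/757; 45246/757 52380/757]
step 1: K = P̄·Hᵀ·S⁻¹ = [-14609/34414 13359/17207; -12842/51621 -7541/103242]
step 1: x' = x̄ + K·y = [-63541/34414, -11206/17207]
step 1: P' = (I − K·H)·P̄ = [27968/17207 14609/34414; 14609/34414 12842/51621]

step 0: x' = [-1471/757, -581/757], P' = [1641/757 467/757; 467/757 239/757]
step 1: x' = [-63541/34414, -11206/17207], P' = [27968/17207 14609/34414; 14609/34414 12842/51621]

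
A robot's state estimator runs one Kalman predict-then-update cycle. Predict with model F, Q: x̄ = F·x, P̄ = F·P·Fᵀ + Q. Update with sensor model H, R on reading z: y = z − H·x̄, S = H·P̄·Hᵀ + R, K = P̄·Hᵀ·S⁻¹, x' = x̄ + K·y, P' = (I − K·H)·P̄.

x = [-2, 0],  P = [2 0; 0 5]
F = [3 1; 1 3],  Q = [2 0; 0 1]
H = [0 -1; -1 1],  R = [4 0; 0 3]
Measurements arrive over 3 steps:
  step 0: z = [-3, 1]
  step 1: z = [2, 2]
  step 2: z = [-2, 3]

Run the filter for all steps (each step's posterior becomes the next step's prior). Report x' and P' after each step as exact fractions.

step 0: x' = [201/1039, 2113/1039], P' = [5613/1039 3288/1039; 3288/1039 3612/1039]
step 1: x' = [-3863834/1018529, -1467466/1018529], P' = [6333035/1018529 3824840/1018529; 3824840/1018529 3804836/1018529]
step 2: x' = [-1913614065/1065578143, 1509247506/1065578143], P' = [6683289037/1065578143 4054704184/1065578143; 4054704184/1065578143 4005289564/1065578143]

step 0: x̄ = F·x = [-6, -2]
step 0: P̄ = F·P·Fᵀ + Q = [25 21; 21 48]
step 0: y = z − H·x̄ = [-5, -3]
step 0: S = H·P̄·Hᵀ + R = [52 -27; -27 34]
step 0: K = P̄·Hᵀ·S⁻¹ = [-822/1039 -775/1039; -903/1039 108/1039]
step 0: x' = x̄ + K·y = [201/1039, 2113/1039]
step 0: P' = (I − K·H)·P̄ = [5613/1039 3288/1039; 3288/1039 3612/1039]
step 1: x̄ = F·x = [2716/1039, 6540/1039]
step 1: P̄ = F·P·Fᵀ + Q = [75935/1039 60555/1039; 60555/1039 58888/1039]
step 1: y = z − H·x̄ = [8618/1039, -1746/1039]
step 1: S = H·P̄·Hᵀ + R = [63044/1039 1667/1039; 1667/1039 16830/1039]
step 1: K = P̄·Hᵀ·S⁻¹ = [-956210/1018529 -836065/1018529; -951209/1018529 -6668/1018529]
step 1: x' = x̄ + K·y = [-3863834/1018529, -1467466/1018529]
step 1: P' = (I − K·H)·P̄ = [6333035/1018529 3824840/1018529; 3824840/1018529 3804836/1018529]
step 2: x̄ = F·x = [-13058968/1018529, -8266232/1018529]
step 2: P̄ = F·P·Fᵀ + Q = [85788249/1018529 68662013/1018529; 68662013/1018529 64544128/1018529]
step 2: y = z − H·x̄ = [-10303290/1018529, -1737149/1018529]
step 2: S = H·P̄·Hᵀ + R = [68618244/1018529 4117885/1018529; 4117885/1018529 16063938/1018529]
step 2: K = P̄·Hᵀ·S⁻¹ = [-1013676046/1065578143 -876194951/1065578143; -1001322391/1065578143 -16471540/1065578143]
step 2: x' = x̄ + K·y = [-1913614065/1065578143, 1509247506/1065578143]
step 2: P' = (I − K·H)·P̄ = [6683289037/1065578143 4054704184/1065578143; 4054704184/1065578143 4005289564/1065578143]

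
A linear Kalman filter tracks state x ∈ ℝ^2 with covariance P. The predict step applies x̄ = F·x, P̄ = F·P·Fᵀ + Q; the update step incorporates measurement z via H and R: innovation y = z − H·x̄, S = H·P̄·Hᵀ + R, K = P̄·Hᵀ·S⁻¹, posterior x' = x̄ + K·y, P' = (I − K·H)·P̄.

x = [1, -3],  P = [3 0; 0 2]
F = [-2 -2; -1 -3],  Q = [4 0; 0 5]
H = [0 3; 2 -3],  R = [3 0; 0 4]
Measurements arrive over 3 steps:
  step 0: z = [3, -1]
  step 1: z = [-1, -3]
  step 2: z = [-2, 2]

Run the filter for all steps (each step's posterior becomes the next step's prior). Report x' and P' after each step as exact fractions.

step 0: x' = [143/155, 2113/2015], P' = [246/155 72/155; 72/155 652/2015]
step 1: x' = [-6345828/3115013, -1282263/3115013], P' = [4808220/3115013 1409592/3115013; 1409592/3115013 991300/3115013]
step 2: x' = [2045234838/4723528049, -2410948790/4723528049], P' = [7279451652/4723528049 2133567384/4723528049; 2133567384/4723528049 1501852468/4723528049]

step 0: x̄ = F·x = [4, 8]
step 0: P̄ = F·P·Fᵀ + Q = [24 18; 18 26]
step 0: y = z − H·x̄ = [-21, 15]
step 0: S = H·P̄·Hᵀ + R = [237 -126; -126 118]
step 0: K = P̄·Hᵀ·S⁻¹ = [72/155 69/155; 652/2015 -21/2015]
step 0: x' = x̄ + K·y = [143/155, 2113/2015]
step 0: P' = (I − K·H)·P̄ = [246/155 72/155; 72/155 652/2015]
step 1: x̄ = F·x = [-7944/2015, -8198/2015]
step 1: P̄ = F·P·Fᵀ + Q = [30948/2015 17796/2015; 17796/2015 24757/2015]
step 1: y = z − H·x̄ = [22579/2015, -14751/2015]
step 1: S = H·P̄·Hᵀ + R = [228858/2015 -116037/2015; -116037/2015 141113/2015]
step 1: K = P̄·Hᵀ·S⁻¹ = [1409592/3115013 1346916/3115013; 991300/3115013 -38679/3115013]
step 1: x' = x̄ + K·y = [-6345828/3115013, -1282263/3115013]
step 1: P' = (I − K·H)·P̄ = [4808220/3115013 1409592/3115013; 1409592/3115013 991300/3115013]
step 2: x̄ = F·x = [15256182/3115013, 10192617/3115013]
step 2: P̄ = F·P·Fᵀ + Q = [46934868/3115013 26840976/3115013; 26840976/3115013 37762537/3115013]
step 2: y = z − H·x̄ = [-36807877/3115013, 6295513/3115013]
step 2: S = H·P̄·Hᵀ + R = [349207872/3115013 -178816977/3115013; -178816977/3115013 217970645/3115013]
step 2: K = P̄·Hᵀ·S⁻¹ = [2133567384/4723528049 2039550288/4723528049; 1501852468/4723528049 -59605659/4723528049]
step 2: x' = x̄ + K·y = [2045234838/4723528049, -2410948790/4723528049]
step 2: P' = (I − K·H)·P̄ = [7279451652/4723528049 2133567384/4723528049; 2133567384/4723528049 1501852468/4723528049]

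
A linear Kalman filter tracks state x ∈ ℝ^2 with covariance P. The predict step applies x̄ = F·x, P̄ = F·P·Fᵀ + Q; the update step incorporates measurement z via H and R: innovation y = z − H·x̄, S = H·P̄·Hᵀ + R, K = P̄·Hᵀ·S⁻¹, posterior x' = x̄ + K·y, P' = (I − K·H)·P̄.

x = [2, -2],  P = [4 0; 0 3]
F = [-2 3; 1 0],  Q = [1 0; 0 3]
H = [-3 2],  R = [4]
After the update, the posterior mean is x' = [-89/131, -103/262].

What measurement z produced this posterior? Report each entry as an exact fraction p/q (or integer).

x̄ = F·x = [-10, 2]
P̄ = F·P·Fᵀ + Q = [44 -8; -8 7]
S = H·P̄·Hᵀ + R = [524]
K = P̄·Hᵀ·S⁻¹ = [-37/131; 19/262]
x' − x̄ = [1221/131, -627/262] = K·y
y = (KᵀK)⁻¹·Kᵀ·(x' − x̄) = [-33]
z = y + H·x̄ = [-33] + [34] = [1]

z = [1]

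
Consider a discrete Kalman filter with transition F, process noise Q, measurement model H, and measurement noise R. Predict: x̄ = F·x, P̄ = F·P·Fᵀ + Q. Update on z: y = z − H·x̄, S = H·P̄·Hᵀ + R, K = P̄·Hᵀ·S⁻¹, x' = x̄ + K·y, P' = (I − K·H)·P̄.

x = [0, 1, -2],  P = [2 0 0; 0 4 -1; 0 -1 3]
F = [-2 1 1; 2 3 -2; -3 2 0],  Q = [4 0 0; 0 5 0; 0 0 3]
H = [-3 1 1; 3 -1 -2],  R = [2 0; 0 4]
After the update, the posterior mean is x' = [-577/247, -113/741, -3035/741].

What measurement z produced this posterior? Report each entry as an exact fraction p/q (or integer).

z = [3, 2]

x̄ = F·x = [-1, 7, 2]
P̄ = F·P·Fᵀ + Q = [17 -3 18; -3 73 16; 18 16 37]
S = H·P̄·Hᵀ + R = [207 -204; -204 244]
K = P̄·Hᵀ·S⁻¹ = [-142/247 -201/494; 164/2223 -601/1482; -1897/2223 -638/741]
x' − x̄ = [-330/247, -5300/741, -4517/741] = K·y
y = (KᵀK)⁻¹·Kᵀ·(x' − x̄) = [-9, 16]
z = y + H·x̄ = [-9, 16] + [12, -14] = [3, 2]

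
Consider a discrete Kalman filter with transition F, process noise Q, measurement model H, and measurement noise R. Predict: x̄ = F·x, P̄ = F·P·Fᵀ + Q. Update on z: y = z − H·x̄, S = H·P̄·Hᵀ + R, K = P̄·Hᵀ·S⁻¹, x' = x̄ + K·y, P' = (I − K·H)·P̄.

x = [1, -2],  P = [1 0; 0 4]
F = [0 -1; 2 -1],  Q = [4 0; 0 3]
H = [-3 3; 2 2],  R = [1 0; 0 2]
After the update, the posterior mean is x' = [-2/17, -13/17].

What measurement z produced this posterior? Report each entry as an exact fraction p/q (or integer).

z = [-2, -2]

x̄ = F·x = [2, 4]
P̄ = F·P·Fᵀ + Q = [8 4; 4 11]
S = H·P̄·Hᵀ + R = [100 18; 18 110]
K = P̄·Hᵀ·S⁻¹ = [-438/2669 654/2669; 885/5338 1311/5338]
x' − x̄ = [-36/17, -81/17] = K·y
y = (KᵀK)⁻¹·Kᵀ·(x' − x̄) = [-8, -14]
z = y + H·x̄ = [-8, -14] + [6, 12] = [-2, -2]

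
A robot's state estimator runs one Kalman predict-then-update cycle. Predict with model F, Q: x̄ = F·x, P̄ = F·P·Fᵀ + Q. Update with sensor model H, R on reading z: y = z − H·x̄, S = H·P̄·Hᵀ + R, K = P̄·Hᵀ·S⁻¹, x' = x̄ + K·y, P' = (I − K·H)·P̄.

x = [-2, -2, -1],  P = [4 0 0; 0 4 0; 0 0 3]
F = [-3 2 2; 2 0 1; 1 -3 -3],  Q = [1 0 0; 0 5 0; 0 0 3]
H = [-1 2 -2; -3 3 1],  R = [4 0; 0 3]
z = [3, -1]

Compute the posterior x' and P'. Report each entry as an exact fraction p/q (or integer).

x' = [6025/6857, 5833/6857, -6263/6857]
P' = [1015980/459419 837962/459419 251178/459419; 837962/459419 802947/459419 201540/459419; 251178/459419 201540/459419 386277/459419]

x̄ = F·x = [0, -5, 7]
P̄ = F·P·Fᵀ + Q = [65 -18 -54; -18 24 -1; -54 -1 70]
y = z − H·x̄ = [27, 7]
S = H·P̄·Hᵀ + R = [309 95; 95 1516]
K = P̄·Hᵀ·S⁻¹ = [39397/459419 -94292/459419; 91213/459419 32165/459419; -155163/459419 79121/459419]
x' = x̄ + K·y = [6025/6857, 5833/6857, -6263/6857]
P' = (I − K·H)·P̄ = [1015980/459419 837962/459419 251178/459419; 837962/459419 802947/459419 201540/459419; 251178/459419 201540/459419 386277/459419]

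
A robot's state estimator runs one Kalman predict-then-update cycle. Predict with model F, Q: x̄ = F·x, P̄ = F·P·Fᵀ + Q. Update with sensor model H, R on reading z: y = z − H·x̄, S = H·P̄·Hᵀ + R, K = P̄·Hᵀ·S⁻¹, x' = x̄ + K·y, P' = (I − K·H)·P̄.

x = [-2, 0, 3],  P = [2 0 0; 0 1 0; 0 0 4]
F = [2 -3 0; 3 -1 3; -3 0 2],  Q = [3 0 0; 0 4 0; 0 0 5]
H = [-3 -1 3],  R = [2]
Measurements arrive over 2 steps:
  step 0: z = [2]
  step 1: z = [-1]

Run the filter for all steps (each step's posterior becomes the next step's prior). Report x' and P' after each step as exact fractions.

step 0: x' = [1325/862, 3142/431, 4023/862], P' = [4919/862 1692/431 5973/862; 1692/431 21731/431 8907/431; 5973/862 8907/431 12009/862]
step 1: x' = [-17924402/5320789, 73555474/5320789, 4855107/5320789], P' = [146752916/5320789 -360554490/5320789 25659570/5320789; -360554490/5320789 1051872574/5320789 -10077624/5320789; 25659570/5320789 -10077624/5320789 22524752/5320789]

step 0: x̄ = F·x = [-4, 3, 12]
step 0: P̄ = F·P·Fᵀ + Q = [20 15 -12; 15 59 6; -12 6 39]
step 0: y = z − H·x̄ = [-43]
step 0: S = H·P̄·Hᵀ + R = [862]
step 0: K = P̄·Hᵀ·S⁻¹ = [-111/862; -43/431; 147/862]
step 0: x' = x̄ + K·y = [1325/862, 3142/431, 4023/862]
step 0: P' = (I − K·H)·P̄ = [4919/862 1692/431 5973/862; 1692/431 21731/431 8907/431; 5973/862 8907/431 12009/862]
step 1: x̄ = F·x = [-8101/431, 4880/431, 4071/862]
step 1: P̄ = F·P·Fᵀ + Q = [186406/431 -906/431 -41025/431; -906/431 89794/431 -7806/431; -41025/431 -7806/431 24941/862]
step 1: y = z − H·x̄ = [-51921/862]
step 1: S = H·P̄·Hᵀ + R = [5320789/862]
step 1: K = P̄·Hᵀ·S⁻¹ = [-1362774/5320789; -220988/5320789; 336585/5320789]
step 1: x' = x̄ + K·y = [-17924402/5320789, 73555474/5320789, 4855107/5320789]
step 1: P' = (I − K·H)·P̄ = [146752916/5320789 -360554490/5320789 25659570/5320789; -360554490/5320789 1051872574/5320789 -10077624/5320789; 25659570/5320789 -10077624/5320789 22524752/5320789]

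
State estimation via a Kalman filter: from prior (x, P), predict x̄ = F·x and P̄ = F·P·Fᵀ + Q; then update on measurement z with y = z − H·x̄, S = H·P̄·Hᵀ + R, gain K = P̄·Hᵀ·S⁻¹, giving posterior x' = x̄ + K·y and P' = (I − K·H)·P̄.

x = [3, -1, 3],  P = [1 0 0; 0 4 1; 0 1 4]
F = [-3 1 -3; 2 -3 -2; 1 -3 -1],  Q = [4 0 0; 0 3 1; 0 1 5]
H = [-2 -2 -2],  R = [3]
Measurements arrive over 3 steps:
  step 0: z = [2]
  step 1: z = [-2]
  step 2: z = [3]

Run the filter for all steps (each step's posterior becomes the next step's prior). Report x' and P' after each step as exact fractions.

step 0: x̄ = F·x = [-19, 3, 3]
step 0: P̄ = F·P·Fᵀ + Q = [47 13 5; 13 71 56; 5 56 52]
step 0: y = z − H·x̄ = [-24]
step 0: S = H·P̄·Hᵀ + R = [1275]
step 0: K = P̄·Hᵀ·S⁻¹ = [-26/255; -56/255; -226/1275]
step 0: x' = x̄ + K·y = [-1407/85, 703/85, 3083/425]
step 0: P' = (I − K·H)·P̄ = [1721/51 -793/51 -4601/255; -793/51 485/51 1624/255; -4601/255 1624/255 15224/1275]
step 1: x̄ = F·x = [15371/425, -30781/425, -20663/425]
step 1: P̄ = F·P·Fᵀ + Q = [197606/1275 -121472/425 -84356/425; -121472/425 288442/425 190141/425; -84356/425 190141/425 129143/425]
step 1: y = z − H·x̄ = [-72996/425]
step 1: S = H·P̄·Hᵀ + R = [5428781/1275]
step 1: K = P̄·Hᵀ·S⁻¹ = [839756/5428781; -2142666/5428781; -1409568/5428781]
step 1: x' = x̄ + K·y = [52110503/5428781, -25170025/5428781, -21840179/5428781]
step 1: P' = (I − K·H)·P̄ = [288289850/5428781 -140406296/5428781 -149143188/5428781; -140406296/5428781 83645302/5428781 59974993/5428781; -149143188/5428781 59974993/5428781 91282547/5428781]
step 2: x̄ = F·x = [-115980997/5428781, 223411439/5428781, 149460757/5428781]
step 2: P̄ = F·P·Fᵀ + Q = [1319522433/5428781 -2557624029/5428781 -1766220831/5428781; -2557624029/5428781 5885104621/5428781 3917385646/5428781; -1766220831/5428781 3917385646/5428781 2660098130/5428781]
step 2: y = z − H·x̄ = [530068741/5428781]
step 2: S = H·P̄·Hᵀ + R = [36223513367/5428781]
step 2: K = P̄·Hᵀ·S⁻¹ = [6008644854/36223513367; -14489732476/36223513367; -9622525890/36223513367]
step 2: x' = x̄ + K·y = [-187195685785/36223513367, 75927357537/36223513367, 57728161309/36223513367]
step 2: P' = (I − K·H)·P̄ = [2154061014495/36223513367 -1028310356319/36223513367 -1134763625457/36223513367; -1028310356319/36223513367 594391020551/36223513367 455653934482/36223513367; -1134763625457/36223513367 455653934482/36223513367 693543479810/36223513367]

step 0: x' = [-1407/85, 703/85, 3083/425], P' = [1721/51 -793/51 -4601/255; -793/51 485/51 1624/255; -4601/255 1624/255 15224/1275]
step 1: x' = [52110503/5428781, -25170025/5428781, -21840179/5428781], P' = [288289850/5428781 -140406296/5428781 -149143188/5428781; -140406296/5428781 83645302/5428781 59974993/5428781; -149143188/5428781 59974993/5428781 91282547/5428781]
step 2: x' = [-187195685785/36223513367, 75927357537/36223513367, 57728161309/36223513367], P' = [2154061014495/36223513367 -1028310356319/36223513367 -1134763625457/36223513367; -1028310356319/36223513367 594391020551/36223513367 455653934482/36223513367; -1134763625457/36223513367 455653934482/36223513367 693543479810/36223513367]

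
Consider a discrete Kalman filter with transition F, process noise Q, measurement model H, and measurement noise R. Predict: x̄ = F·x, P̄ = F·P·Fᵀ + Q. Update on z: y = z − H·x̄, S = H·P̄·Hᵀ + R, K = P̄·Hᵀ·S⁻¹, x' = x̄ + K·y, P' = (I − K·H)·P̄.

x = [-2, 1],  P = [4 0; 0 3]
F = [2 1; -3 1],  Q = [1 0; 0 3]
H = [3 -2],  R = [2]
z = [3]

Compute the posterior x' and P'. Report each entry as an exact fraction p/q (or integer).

x' = [423/301, 28/43]
P' = [818/301 168/43; 168/43 525/86]

x̄ = F·x = [-3, 7]
P̄ = F·P·Fᵀ + Q = [20 -21; -21 42]
y = z − H·x̄ = [26]
S = H·P̄·Hᵀ + R = [602]
K = P̄·Hᵀ·S⁻¹ = [51/301; -21/86]
x' = x̄ + K·y = [423/301, 28/43]
P' = (I − K·H)·P̄ = [818/301 168/43; 168/43 525/86]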